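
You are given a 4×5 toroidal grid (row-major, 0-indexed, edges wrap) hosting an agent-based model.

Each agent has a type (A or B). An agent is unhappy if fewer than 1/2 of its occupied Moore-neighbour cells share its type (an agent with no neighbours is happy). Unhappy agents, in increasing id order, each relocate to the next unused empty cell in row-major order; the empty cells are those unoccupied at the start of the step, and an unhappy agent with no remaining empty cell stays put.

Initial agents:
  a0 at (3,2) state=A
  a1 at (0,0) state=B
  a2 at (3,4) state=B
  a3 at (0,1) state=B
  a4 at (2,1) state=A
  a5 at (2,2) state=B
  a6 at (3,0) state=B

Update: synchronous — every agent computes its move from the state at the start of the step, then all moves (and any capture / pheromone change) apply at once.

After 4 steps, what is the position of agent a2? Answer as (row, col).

(3, 4)

t=1: a0@(0,2):A a1@(0,0):B a2@(3,4):B a3@(0,1):B a4@(0,3):A a5@(0,4):B a6@(3,0):B
t=2: a0@(0,2):A a1@(0,0):B a2@(3,4):B a3@(0,1):B a4@(1,0):A a5@(0,4):B a6@(3,0):B
t=3: a0@(0,3):A a1@(0,0):B a2@(3,4):B a3@(0,1):B a4@(1,1):A a5@(0,4):B a6@(3,0):B
t=4: a0@(0,2):A a1@(0,0):B a2@(3,4):B a3@(0,1):B a4@(1,0):A a5@(0,4):B a6@(3,0):B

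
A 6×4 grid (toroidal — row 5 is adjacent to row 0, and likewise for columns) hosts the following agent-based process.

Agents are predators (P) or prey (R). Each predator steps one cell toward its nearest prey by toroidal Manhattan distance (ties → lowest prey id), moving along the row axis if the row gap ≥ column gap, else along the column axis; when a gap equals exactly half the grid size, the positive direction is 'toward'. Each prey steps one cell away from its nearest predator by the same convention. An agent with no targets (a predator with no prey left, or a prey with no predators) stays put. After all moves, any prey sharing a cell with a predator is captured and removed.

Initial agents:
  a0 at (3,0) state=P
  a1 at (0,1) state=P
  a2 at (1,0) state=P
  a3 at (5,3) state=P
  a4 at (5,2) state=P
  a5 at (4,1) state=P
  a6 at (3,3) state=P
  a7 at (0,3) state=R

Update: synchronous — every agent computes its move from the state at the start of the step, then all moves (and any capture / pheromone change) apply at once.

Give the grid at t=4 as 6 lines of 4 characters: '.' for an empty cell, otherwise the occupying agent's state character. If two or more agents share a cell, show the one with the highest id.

t=1: a0@(4,0):P a1@(0,2):P a2@(0,0):P a3@(0,3):P a4@(0,2):P a5@(5,1):P a6@(4,3):P a7@(1,3):R
t=2: a0@(5,0):P a1@(1,2):P a2@(1,0):P a3@(1,3):P a4@(1,2):P a5@(0,1):P a6@(5,3):P a7@(2,3):R
t=3: a0@(0,0):P a1@(2,2):P a2@(2,0):P a3@(2,3):P a4@(2,2):P a5@(1,1):P a6@(0,3):P a7@(3,3):R
t=4: a0@(1,0):P a1@(3,2):P a2@(3,0):P a3@(3,3):P a4@(3,2):P a5@(2,1):P a6@(1,3):P a7@(4,3):R

....
P..P
.P..
P.PP
...R
....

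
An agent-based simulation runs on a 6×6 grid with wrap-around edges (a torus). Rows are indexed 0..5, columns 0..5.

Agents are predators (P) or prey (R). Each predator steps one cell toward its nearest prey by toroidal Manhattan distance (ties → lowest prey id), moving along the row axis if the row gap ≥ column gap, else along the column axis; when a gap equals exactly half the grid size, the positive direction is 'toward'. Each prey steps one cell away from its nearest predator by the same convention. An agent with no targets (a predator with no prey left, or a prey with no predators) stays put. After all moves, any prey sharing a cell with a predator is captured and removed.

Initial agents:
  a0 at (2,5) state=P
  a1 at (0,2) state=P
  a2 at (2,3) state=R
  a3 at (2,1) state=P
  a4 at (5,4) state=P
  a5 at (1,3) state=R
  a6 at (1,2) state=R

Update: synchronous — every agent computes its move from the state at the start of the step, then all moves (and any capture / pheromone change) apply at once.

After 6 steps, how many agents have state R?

0

t=1: a0@(2,4):P a1@(1,2):P a3@(2,2):P a4@(0,4):P a5@(2,3):R
t=2: a0@(2,3):P a1@(2,2):P a3@(2,3):P a4@(1,4):P
t=3: (unchanged — steady state)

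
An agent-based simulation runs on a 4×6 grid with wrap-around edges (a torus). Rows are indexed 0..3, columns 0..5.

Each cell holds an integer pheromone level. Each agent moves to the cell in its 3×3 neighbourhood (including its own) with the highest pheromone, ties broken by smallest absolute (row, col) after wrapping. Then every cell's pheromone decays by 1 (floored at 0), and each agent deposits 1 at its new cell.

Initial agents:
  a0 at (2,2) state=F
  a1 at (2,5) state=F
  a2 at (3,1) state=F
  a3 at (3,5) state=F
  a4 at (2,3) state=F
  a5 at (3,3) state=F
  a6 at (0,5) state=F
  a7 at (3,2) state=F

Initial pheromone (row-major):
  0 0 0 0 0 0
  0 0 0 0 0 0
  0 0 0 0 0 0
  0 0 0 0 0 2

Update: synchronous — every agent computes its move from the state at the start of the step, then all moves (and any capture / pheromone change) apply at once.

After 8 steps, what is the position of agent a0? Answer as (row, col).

(3, 5)

t=1: a0@(1,1) a1@(3,5) a2@(0,0) a3@(3,5) a4@(1,2) a5@(0,2) a6@(3,5) a7@(0,1) | pheromone: 1 1 1 0 0 0 / 0 1 1 0 0 0 / 0 0 0 0 0 0 / 0 0 0 0 0 4
t=2: a0@(0,0) a1@(3,5) a2@(3,5) a3@(3,5) a4@(0,1) a5@(0,1) a6@(3,5) a7@(0,0) | pheromone: 2 2 0 0 0 0 / 0 0 0 0 0 0 / 0 0 0 0 0 0 / 0 0 0 0 0 7
t=3: a0@(3,5) a1@(3,5) a2@(3,5) a3@(3,5) a4@(0,0) a5@(0,0) a6@(3,5) a7@(3,5) | pheromone: 3 1 0 0 0 0 / 0 0 0 0 0 0 / 0 0 0 0 0 0 / 0 0 0 0 0 12
t=4: a0@(3,5) a1@(3,5) a2@(3,5) a3@(3,5) a4@(3,5) a5@(3,5) a6@(3,5) a7@(3,5) | pheromone: 2 0 0 0 0 0 / 0 0 0 0 0 0 / 0 0 0 0 0 0 / 0 0 0 0 0 19
t=5: a0@(3,5) a1@(3,5) a2@(3,5) a3@(3,5) a4@(3,5) a5@(3,5) a6@(3,5) a7@(3,5) | pheromone: 1 0 0 0 0 0 / 0 0 0 0 0 0 / 0 0 0 0 0 0 / 0 0 0 0 0 26
t=6: a0@(3,5) a1@(3,5) a2@(3,5) a3@(3,5) a4@(3,5) a5@(3,5) a6@(3,5) a7@(3,5) | pheromone: 0 0 0 0 0 0 / 0 0 0 0 0 0 / 0 0 0 0 0 0 / 0 0 0 0 0 33
t=7: a0@(3,5) a1@(3,5) a2@(3,5) a3@(3,5) a4@(3,5) a5@(3,5) a6@(3,5) a7@(3,5) | pheromone: 0 0 0 0 0 0 / 0 0 0 0 0 0 / 0 0 0 0 0 0 / 0 0 0 0 0 40
t=8: a0@(3,5) a1@(3,5) a2@(3,5) a3@(3,5) a4@(3,5) a5@(3,5) a6@(3,5) a7@(3,5) | pheromone: 0 0 0 0 0 0 / 0 0 0 0 0 0 / 0 0 0 0 0 0 / 0 0 0 0 0 47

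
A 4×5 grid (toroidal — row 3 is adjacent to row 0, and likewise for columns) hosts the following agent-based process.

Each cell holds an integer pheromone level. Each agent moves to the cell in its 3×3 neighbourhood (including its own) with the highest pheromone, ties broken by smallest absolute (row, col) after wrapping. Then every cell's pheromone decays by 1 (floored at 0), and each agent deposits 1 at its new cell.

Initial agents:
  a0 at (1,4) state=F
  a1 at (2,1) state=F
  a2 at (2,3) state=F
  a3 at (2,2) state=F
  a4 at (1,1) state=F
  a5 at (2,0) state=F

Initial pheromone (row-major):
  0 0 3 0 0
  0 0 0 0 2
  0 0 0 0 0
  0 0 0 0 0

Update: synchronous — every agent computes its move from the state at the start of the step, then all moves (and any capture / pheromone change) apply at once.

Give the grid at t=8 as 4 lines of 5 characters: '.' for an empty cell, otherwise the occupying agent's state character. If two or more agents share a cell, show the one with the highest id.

t=1: a0@(1,4) a1@(1,0) a2@(1,4) a3@(1,1) a4@(0,2) a5@(1,4) | pheromone: 0 0 3 0 0 / 1 1 0 0 4 / 0 0 0 0 0 / 0 0 0 0 0
t=2: a0@(1,4) a1@(1,4) a2@(1,4) a3@(0,2) a4@(0,2) a5@(1,4) | pheromone: 0 0 4 0 0 / 0 0 0 0 7 / 0 0 0 0 0 / 0 0 0 0 0
t=3: a0@(1,4) a1@(1,4) a2@(1,4) a3@(0,2) a4@(0,2) a5@(1,4) | pheromone: 0 0 5 0 0 / 0 0 0 0 10 / 0 0 0 0 0 / 0 0 0 0 0
t=4: a0@(1,4) a1@(1,4) a2@(1,4) a3@(0,2) a4@(0,2) a5@(1,4) | pheromone: 0 0 6 0 0 / 0 0 0 0 13 / 0 0 0 0 0 / 0 0 0 0 0
t=5: a0@(1,4) a1@(1,4) a2@(1,4) a3@(0,2) a4@(0,2) a5@(1,4) | pheromone: 0 0 7 0 0 / 0 0 0 0 16 / 0 0 0 0 0 / 0 0 0 0 0
t=6: a0@(1,4) a1@(1,4) a2@(1,4) a3@(0,2) a4@(0,2) a5@(1,4) | pheromone: 0 0 8 0 0 / 0 0 0 0 19 / 0 0 0 0 0 / 0 0 0 0 0
t=7: a0@(1,4) a1@(1,4) a2@(1,4) a3@(0,2) a4@(0,2) a5@(1,4) | pheromone: 0 0 9 0 0 / 0 0 0 0 22 / 0 0 0 0 0 / 0 0 0 0 0
t=8: a0@(1,4) a1@(1,4) a2@(1,4) a3@(0,2) a4@(0,2) a5@(1,4) | pheromone: 0 0 10 0 0 / 0 0 0 0 25 / 0 0 0 0 0 / 0 0 0 0 0

..F..
....F
.....
.....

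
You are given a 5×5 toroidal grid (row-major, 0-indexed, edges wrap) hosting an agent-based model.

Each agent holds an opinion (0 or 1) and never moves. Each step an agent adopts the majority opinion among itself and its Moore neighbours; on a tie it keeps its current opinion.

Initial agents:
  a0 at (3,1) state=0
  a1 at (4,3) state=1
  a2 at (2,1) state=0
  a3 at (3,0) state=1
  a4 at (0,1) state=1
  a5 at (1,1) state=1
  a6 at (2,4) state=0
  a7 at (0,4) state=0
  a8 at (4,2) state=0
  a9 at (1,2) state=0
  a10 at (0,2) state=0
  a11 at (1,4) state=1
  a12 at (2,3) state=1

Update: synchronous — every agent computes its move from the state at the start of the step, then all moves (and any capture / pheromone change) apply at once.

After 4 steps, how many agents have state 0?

9

t=1: a0@(3,1):0 a1@(4,3):0 a2@(2,1):0 a3@(3,0):0 a4@(0,1):0 a5@(1,1):0 a6@(2,4):1 a7@(0,4):1 a8@(4,2):0 a9@(1,2):0 a10@(0,2):0 a11@(1,4):1 a12@(2,3):1
t=2: (unchanged — steady state)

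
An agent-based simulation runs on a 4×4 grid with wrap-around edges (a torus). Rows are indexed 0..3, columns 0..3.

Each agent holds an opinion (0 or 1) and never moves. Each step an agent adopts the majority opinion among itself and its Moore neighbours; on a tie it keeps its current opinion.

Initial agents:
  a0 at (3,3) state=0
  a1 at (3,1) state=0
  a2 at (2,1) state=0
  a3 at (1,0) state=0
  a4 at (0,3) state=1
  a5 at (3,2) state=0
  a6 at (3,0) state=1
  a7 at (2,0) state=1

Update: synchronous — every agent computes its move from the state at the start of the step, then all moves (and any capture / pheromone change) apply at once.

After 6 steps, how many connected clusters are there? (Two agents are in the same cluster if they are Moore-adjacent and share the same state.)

t=1: a0@(3,3):1 a1@(3,1):0 a2@(2,1):0 a3@(1,0):0 a4@(0,3):0 a5@(3,2):0 a6@(3,0):1 a7@(2,0):0
t=2: a0@(3,3):0 a1@(3,1):0 a2@(2,1):0 a3@(1,0):0 a4@(0,3):0 a5@(3,2):0 a6@(3,0):0 a7@(2,0):0
t=3: (unchanged — steady state)

1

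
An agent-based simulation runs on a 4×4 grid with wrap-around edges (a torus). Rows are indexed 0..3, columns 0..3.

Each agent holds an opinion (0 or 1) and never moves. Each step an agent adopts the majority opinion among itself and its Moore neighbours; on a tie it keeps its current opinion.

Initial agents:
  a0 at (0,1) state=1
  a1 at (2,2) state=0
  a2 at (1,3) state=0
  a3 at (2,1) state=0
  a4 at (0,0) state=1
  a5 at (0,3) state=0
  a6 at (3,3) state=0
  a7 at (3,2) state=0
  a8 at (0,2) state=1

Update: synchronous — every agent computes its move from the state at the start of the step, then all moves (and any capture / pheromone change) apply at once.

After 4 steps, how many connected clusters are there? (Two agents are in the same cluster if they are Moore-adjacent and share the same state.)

t=1: a0@(0,1):1 a1@(2,2):0 a2@(1,3):0 a3@(2,1):0 a4@(0,0):0 a5@(0,3):0 a6@(3,3):0 a7@(3,2):0 a8@(0,2):0
t=2: a0@(0,1):0 a1@(2,2):0 a2@(1,3):0 a3@(2,1):0 a4@(0,0):0 a5@(0,3):0 a6@(3,3):0 a7@(3,2):0 a8@(0,2):0
t=3: (unchanged — steady state)

1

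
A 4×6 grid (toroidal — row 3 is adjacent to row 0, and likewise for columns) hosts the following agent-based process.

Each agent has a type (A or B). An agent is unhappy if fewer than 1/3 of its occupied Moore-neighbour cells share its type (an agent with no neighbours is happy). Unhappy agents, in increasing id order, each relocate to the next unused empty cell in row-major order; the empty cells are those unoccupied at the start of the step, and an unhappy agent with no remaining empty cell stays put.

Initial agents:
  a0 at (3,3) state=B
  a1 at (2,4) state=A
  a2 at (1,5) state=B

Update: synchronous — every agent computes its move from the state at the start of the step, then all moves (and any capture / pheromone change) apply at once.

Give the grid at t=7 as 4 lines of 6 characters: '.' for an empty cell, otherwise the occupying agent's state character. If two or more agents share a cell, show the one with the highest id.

t=1: a0@(0,0):B a1@(0,1):A a2@(0,2):B
t=2: a0@(0,3):B a1@(0,4):A a2@(0,5):B
t=3: a0@(0,0):B a1@(0,1):A a2@(0,2):B
t=4: a0@(0,3):B a1@(0,4):A a2@(0,5):B
t=5: a0@(0,0):B a1@(0,1):A a2@(0,2):B
t=6: a0@(0,3):B a1@(0,4):A a2@(0,5):B
t=7: a0@(0,0):B a1@(0,1):A a2@(0,2):B

BAB...
......
......
......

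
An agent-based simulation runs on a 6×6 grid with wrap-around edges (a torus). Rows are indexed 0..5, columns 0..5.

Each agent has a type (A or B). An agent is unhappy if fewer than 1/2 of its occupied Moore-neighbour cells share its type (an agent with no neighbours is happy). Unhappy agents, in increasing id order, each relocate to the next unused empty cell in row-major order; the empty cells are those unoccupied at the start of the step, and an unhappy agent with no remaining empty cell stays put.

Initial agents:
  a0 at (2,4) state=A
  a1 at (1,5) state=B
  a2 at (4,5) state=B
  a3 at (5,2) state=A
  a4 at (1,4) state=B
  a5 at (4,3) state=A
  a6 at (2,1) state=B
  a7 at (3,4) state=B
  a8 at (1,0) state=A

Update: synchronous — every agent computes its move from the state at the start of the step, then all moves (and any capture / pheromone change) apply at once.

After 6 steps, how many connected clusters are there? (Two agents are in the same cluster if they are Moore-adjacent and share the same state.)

t=1: a0@(0,0):A a1@(0,1):B a2@(4,5):B a3@(5,2):A a4@(1,4):B a5@(4,3):A a6@(0,2):B a7@(0,3):B a8@(0,4):A
t=2: a0@(0,5):A a1@(1,0):B a2@(4,5):B a3@(1,1):A a4@(1,4):B a5@(4,3):A a6@(0,2):B a7@(0,3):B a8@(1,2):A
t=3: a0@(0,0):A a1@(0,1):B a2@(4,5):B a3@(0,4):A a4@(1,4):B a5@(4,3):A a6@(1,3):B a7@(0,3):B a8@(1,5):A
t=4: a0@(0,0):A a1@(0,2):B a2@(4,5):B a3@(0,5):A a4@(1,4):B a5@(4,3):A a6@(1,3):B a7@(0,3):B a8@(1,5):A
t=5: (unchanged — steady state)

4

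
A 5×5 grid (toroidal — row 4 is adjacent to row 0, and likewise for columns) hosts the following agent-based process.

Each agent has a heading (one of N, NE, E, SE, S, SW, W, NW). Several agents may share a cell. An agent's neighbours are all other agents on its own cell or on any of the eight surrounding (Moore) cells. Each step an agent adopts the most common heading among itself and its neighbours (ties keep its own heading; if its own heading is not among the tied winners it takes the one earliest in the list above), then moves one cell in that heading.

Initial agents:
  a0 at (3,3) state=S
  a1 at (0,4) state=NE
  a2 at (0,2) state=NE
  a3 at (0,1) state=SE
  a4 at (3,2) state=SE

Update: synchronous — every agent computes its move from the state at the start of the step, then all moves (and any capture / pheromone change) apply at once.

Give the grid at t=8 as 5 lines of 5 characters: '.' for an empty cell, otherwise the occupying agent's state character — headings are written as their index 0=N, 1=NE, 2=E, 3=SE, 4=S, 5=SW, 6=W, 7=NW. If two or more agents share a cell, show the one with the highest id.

.....
33...
3.1..
....3
.....

t=1: a0@(4,3):S a1@(4,0):NE a2@(4,3):NE a3@(1,2):SE a4@(4,3):SE
t=2: a0@(0,3):S a1@(3,1):NE a2@(3,4):NE a3@(2,3):SE a4@(0,4):SE
t=3: a0@(1,3):S a1@(2,2):NE a2@(2,0):NE a3@(3,4):SE a4@(1,0):SE
t=4: a0@(2,3):S a1@(1,3):NE a2@(3,1):SE a3@(4,0):SE a4@(2,1):SE
t=5: a0@(3,3):S a1@(0,4):NE a2@(4,2):SE a3@(0,1):SE a4@(3,2):SE
t=6: a0@(4,4):SE a1@(4,0):NE a2@(0,3):SE a3@(1,2):SE a4@(4,3):SE
t=7: a0@(0,0):SE a1@(3,1):NE a2@(1,4):SE a3@(2,3):SE a4@(0,4):SE
t=8: a0@(1,1):SE a1@(2,2):NE a2@(2,0):SE a3@(3,4):SE a4@(1,0):SE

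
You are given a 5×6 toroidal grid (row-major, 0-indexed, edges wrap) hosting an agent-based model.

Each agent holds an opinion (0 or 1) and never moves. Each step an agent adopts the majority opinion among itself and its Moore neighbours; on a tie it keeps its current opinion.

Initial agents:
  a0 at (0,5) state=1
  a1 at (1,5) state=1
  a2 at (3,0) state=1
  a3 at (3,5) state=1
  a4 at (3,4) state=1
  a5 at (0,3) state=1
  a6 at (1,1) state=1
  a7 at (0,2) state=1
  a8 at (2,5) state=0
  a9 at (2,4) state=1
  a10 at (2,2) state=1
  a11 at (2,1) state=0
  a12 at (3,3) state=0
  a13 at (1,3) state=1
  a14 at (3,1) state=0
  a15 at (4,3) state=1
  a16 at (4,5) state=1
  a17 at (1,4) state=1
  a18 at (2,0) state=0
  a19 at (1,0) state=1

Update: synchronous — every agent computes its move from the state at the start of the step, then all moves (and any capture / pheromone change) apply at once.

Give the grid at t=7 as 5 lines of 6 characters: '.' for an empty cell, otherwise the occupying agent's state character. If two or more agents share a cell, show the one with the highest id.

..11.1
11.111
111.11
11.111
...1.1

t=1: a0@(0,5):1 a1@(1,5):1 a2@(3,0):0 a3@(3,5):1 a4@(3,4):1 a5@(0,3):1 a6@(1,1):1 a7@(0,2):1 a8@(2,5):1 a9@(2,4):1 a10@(2,2):1 a11@(2,1):1 a12@(3,3):1 a13@(1,3):1 a14@(3,1):0 a15@(4,3):1 a16@(4,5):1 a17@(1,4):1 a18@(2,0):1 a19@(1,0):1
t=2: a0@(0,5):1 a1@(1,5):1 a2@(3,0):1 a3@(3,5):1 a4@(3,4):1 a5@(0,3):1 a6@(1,1):1 a7@(0,2):1 a8@(2,5):1 a9@(2,4):1 a10@(2,2):1 a11@(2,1):1 a12@(3,3):1 a13@(1,3):1 a14@(3,1):1 a15@(4,3):1 a16@(4,5):1 a17@(1,4):1 a18@(2,0):1 a19@(1,0):1
t=3: (unchanged — steady state)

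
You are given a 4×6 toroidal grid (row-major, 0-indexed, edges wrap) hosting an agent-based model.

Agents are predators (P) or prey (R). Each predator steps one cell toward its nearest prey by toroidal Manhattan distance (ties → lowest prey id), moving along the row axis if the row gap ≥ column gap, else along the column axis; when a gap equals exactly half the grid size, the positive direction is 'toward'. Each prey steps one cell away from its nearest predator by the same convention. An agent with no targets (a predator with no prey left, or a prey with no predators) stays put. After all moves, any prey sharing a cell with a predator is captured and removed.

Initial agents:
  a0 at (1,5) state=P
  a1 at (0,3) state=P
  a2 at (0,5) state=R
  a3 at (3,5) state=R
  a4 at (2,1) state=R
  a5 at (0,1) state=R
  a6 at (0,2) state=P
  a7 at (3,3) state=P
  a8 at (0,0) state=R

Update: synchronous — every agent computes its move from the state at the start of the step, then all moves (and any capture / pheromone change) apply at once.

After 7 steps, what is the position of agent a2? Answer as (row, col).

(1, 5)

t=1: a0@(0,5):P a1@(0,4):P a2@(3,5):R a3@(2,5):R a4@(2,2):R a5@(0,0):R a6@(0,1):P a7@(3,4):P a8@(3,0):R
t=2: a0@(3,5):P a1@(3,4):P a2@(2,5):R a3@(1,5):R a4@(1,2):R a5@(0,1):R a6@(0,0):P a7@(3,5):P a8@(2,0):R
t=3: a0@(2,5):P a1@(2,4):P a2@(1,5):R a3@(0,5):R a4@(1,3):R a5@(0,2):R a6@(0,1):P a7@(2,5):P a8@(1,0):R
t=4: a0@(1,5):P a1@(1,4):P a2@(0,5):R a3@(3,5):R a4@(0,3):R a5@(0,3):R a6@(0,2):P a7@(1,5):P a8@(0,0):R
t=5: a0@(0,5):P a1@(0,4):P a2@(3,5):R a3@(2,5):R a6@(0,3):P a7@(0,5):P a8@(3,0):R
t=6: a0@(3,5):P a1@(3,4):P a2@(2,5):R a3@(1,5):R a6@(0,4):P a7@(3,5):P a8@(2,0):R
t=7: a0@(2,5):P a1@(2,4):P a2@(1,5):R a3@(0,5):R a6@(1,4):P a7@(2,5):P a8@(1,0):R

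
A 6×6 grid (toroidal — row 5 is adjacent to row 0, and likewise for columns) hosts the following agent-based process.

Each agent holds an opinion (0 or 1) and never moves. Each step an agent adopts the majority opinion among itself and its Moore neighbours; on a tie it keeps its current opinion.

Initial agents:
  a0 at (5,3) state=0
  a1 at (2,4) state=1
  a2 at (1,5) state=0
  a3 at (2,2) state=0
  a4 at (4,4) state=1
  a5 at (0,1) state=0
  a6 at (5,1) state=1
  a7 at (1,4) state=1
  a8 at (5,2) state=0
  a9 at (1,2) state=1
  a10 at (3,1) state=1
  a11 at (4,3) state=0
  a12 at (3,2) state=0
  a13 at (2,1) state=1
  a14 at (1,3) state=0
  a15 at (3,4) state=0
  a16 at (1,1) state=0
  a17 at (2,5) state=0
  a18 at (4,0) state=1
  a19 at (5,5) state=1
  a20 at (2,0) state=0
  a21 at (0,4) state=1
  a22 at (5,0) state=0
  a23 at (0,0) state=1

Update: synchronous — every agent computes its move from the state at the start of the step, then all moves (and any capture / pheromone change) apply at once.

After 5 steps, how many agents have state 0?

t=1: a0@(5,3):0 a1@(2,4):0 a2@(1,5):1 a3@(2,2):0 a4@(4,4):0 a5@(0,1):0 a6@(5,1):1 a7@(1,4):1 a8@(5,2):0 a9@(1,2):0 a10@(3,1):1 a11@(4,3):0 a12@(3,2):0 a13@(2,1):0 a14@(1,3):1 a15@(3,4):0 a16@(1,1):0 a17@(2,5):0 a18@(4,0):1 a19@(5,5):1 a20@(2,0):0 a21@(0,4):1 a22@(5,0):1 a23@(0,0):0
t=2: a0@(5,3):0 a1@(2,4):0 a2@(1,5):0 a3@(2,2):0 a4@(4,4):0 a5@(0,1):0 a6@(5,1):1 a7@(1,4):1 a8@(5,2):0 a9@(1,2):0 a10@(3,1):0 a11@(4,3):0 a12@(3,2):0 a13@(2,1):0 a14@(1,3):1 a15@(3,4):0 a16@(1,1):0 a17@(2,5):0 a18@(4,0):1 a19@(5,5):1 a20@(2,0):0 a21@(0,4):1 a22@(5,0):1 a23@(0,0):1
t=3: (unchanged — steady state)

16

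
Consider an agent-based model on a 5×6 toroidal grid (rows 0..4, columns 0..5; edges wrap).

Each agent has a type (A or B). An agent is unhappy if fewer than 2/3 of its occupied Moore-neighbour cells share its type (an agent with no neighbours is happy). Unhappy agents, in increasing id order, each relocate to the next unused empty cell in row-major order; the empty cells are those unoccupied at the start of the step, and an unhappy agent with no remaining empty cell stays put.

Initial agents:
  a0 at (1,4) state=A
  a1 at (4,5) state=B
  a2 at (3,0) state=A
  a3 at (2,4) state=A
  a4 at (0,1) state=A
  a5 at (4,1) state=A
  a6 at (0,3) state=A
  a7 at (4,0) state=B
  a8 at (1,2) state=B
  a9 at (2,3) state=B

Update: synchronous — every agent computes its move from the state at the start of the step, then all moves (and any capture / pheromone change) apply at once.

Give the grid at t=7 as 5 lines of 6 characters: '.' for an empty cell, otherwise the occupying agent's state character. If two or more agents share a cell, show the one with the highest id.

t=1: a0@(1,4):A a1@(0,0):B a2@(0,2):A a3@(0,4):A a4@(0,5):A a5@(4,1):A a6@(1,0):A a7@(1,1):B a8@(1,3):B a9@(1,5):B
t=2: a0@(0,1):A a1@(0,3):B a2@(1,2):A a3@(2,0):A a4@(2,1):A a5@(2,2):A a6@(2,3):A a7@(2,4):B a8@(2,5):B a9@(3,0):B
t=3: a0@(0,1):A a1@(0,0):B a2@(1,2):A a3@(0,2):A a4@(2,1):A a5@(2,2):A a6@(2,3):A a7@(0,4):B a8@(2,5):B a9@(0,5):B
t=4: a0@(0,1):A a1@(0,3):B a2@(1,2):A a3@(0,2):A a4@(2,1):A a5@(2,2):A a6@(2,3):A a7@(0,4):B a8@(2,5):B a9@(0,5):B
t=5: a0@(0,1):A a1@(0,0):B a2@(1,2):A a3@(0,2):A a4@(2,1):A a5@(2,2):A a6@(2,3):A a7@(0,4):B a8@(2,5):B a9@(0,5):B
t=6: a0@(0,1):A a1@(0,3):B a2@(1,2):A a3@(0,2):A a4@(2,1):A a5@(2,2):A a6@(2,3):A a7@(0,4):B a8@(2,5):B a9@(0,5):B
t=7: a0@(0,1):A a1@(0,0):B a2@(1,2):A a3@(0,2):A a4@(2,1):A a5@(2,2):A a6@(2,3):A a7@(0,4):B a8@(2,5):B a9@(0,5):B

BAA.BB
..A...
.AAA.B
......
......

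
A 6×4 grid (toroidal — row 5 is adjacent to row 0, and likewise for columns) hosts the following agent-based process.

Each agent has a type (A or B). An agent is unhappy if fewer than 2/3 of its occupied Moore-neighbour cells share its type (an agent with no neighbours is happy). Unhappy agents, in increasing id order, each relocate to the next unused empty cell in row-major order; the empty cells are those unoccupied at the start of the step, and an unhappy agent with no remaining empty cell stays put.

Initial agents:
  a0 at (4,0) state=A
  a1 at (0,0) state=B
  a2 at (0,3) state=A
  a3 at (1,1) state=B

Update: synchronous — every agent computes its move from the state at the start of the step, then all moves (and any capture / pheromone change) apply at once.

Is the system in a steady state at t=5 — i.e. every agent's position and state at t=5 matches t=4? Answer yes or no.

t=1: a0@(4,0):A a1@(0,1):B a2@(0,2):A a3@(1,1):B
t=2: a0@(4,0):A a1@(0,0):B a2@(0,3):A a3@(1,0):B
t=3: a0@(4,0):A a1@(0,1):B a2@(0,2):A a3@(1,1):B
t=4: a0@(4,0):A a1@(0,0):B a2@(0,3):A a3@(1,0):B
t=5: a0@(4,0):A a1@(0,1):B a2@(0,2):A a3@(1,1):B

no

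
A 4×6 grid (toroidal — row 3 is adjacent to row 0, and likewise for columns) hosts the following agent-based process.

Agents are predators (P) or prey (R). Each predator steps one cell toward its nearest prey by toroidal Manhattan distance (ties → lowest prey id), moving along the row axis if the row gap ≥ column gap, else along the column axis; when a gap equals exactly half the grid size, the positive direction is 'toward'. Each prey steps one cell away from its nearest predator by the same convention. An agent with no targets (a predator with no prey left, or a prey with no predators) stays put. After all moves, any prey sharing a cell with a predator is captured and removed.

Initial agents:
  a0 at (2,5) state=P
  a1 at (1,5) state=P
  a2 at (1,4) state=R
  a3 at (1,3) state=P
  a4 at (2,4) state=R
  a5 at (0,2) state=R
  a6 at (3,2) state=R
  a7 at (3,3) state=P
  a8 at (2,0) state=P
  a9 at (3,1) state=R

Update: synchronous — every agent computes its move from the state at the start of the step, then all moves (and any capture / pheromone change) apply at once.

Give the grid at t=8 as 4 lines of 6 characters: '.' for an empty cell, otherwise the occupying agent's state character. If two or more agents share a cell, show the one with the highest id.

t=1: a0@(2,4):P a1@(1,4):P a2@(1,3):R a3@(1,4):P a4@(2,3):R a6@(3,1):R a7@(3,2):P a8@(2,5):P a9@(3,0):R
t=2: a0@(2,3):P a1@(1,3):P a2@(1,2):R a3@(1,3):P a4@(2,2):R a6@(3,0):R a7@(3,1):P a8@(2,4):P a9@(3,5):R
t=3: a0@(2,2):P a1@(1,2):P a2@(1,1):R a3@(1,2):P a4@(2,1):R a6@(3,5):R a7@(3,0):P a8@(2,3):P a9@(3,4):R
t=4: a0@(2,1):P a1@(1,1):P a2@(1,0):R a3@(1,1):P a4@(2,0):R a6@(3,4):R a7@(3,5):P a8@(2,2):P a9@(3,3):R
t=5: a0@(2,0):P a1@(1,0):P a2@(1,5):R a3@(1,0):P a4@(2,5):R a6@(3,3):R a7@(3,4):P a8@(2,1):P a9@(3,2):R
t=6: a0@(2,5):P a1@(1,5):P a2@(1,4):R a3@(1,5):P a4@(2,4):R a6@(3,2):R a7@(3,3):P a8@(2,0):P a9@(3,1):R
t=7: a0@(2,4):P a1@(1,4):P a2@(1,3):R a3@(1,4):P a4@(2,3):R a6@(3,1):R a7@(3,2):P a8@(2,5):P a9@(3,0):R
t=8: a0@(2,3):P a1@(1,3):P a2@(1,2):R a3@(1,3):P a4@(2,2):R a6@(3,0):R a7@(3,1):P a8@(2,4):P a9@(3,5):R

......
..RP..
..RPP.
RP...R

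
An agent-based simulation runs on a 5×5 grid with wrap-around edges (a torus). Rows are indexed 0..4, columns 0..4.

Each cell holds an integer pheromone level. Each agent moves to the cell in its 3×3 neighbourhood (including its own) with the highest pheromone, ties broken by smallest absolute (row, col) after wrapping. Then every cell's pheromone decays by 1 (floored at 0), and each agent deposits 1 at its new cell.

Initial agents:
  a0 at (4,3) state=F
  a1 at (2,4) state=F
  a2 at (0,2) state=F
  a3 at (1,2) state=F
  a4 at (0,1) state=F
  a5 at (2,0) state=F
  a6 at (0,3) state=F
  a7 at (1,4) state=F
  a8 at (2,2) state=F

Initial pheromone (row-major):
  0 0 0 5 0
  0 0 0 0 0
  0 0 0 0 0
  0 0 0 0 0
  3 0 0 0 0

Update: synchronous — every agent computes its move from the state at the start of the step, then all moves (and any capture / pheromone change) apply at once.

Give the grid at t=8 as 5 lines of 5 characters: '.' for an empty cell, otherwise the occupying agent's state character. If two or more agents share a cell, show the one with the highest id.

...F.
F....
.....
.....
F....

t=1: a0@(0,3) a1@(1,0) a2@(0,3) a3@(0,3) a4@(4,0) a5@(1,0) a6@(0,3) a7@(0,3) a8@(1,1) | pheromone: 0 0 0 9 0 / 2 1 0 0 0 / 0 0 0 0 0 / 0 0 0 0 0 / 3 0 0 0 0
t=2: a0@(0,3) a1@(1,0) a2@(0,3) a3@(0,3) a4@(4,0) a5@(1,0) a6@(0,3) a7@(0,3) a8@(1,0) | pheromone: 0 0 0 13 0 / 4 0 0 0 0 / 0 0 0 0 0 / 0 0 0 0 0 / 3 0 0 0 0
t=3: a0@(0,3) a1@(1,0) a2@(0,3) a3@(0,3) a4@(4,0) a5@(1,0) a6@(0,3) a7@(0,3) a8@(1,0) | pheromone: 0 0 0 17 0 / 6 0 0 0 0 / 0 0 0 0 0 / 0 0 0 0 0 / 3 0 0 0 0
t=4: a0@(0,3) a1@(1,0) a2@(0,3) a3@(0,3) a4@(4,0) a5@(1,0) a6@(0,3) a7@(0,3) a8@(1,0) | pheromone: 0 0 0 21 0 / 8 0 0 0 0 / 0 0 0 0 0 / 0 0 0 0 0 / 3 0 0 0 0
t=5: a0@(0,3) a1@(1,0) a2@(0,3) a3@(0,3) a4@(4,0) a5@(1,0) a6@(0,3) a7@(0,3) a8@(1,0) | pheromone: 0 0 0 25 0 / 10 0 0 0 0 / 0 0 0 0 0 / 0 0 0 0 0 / 3 0 0 0 0
t=6: a0@(0,3) a1@(1,0) a2@(0,3) a3@(0,3) a4@(4,0) a5@(1,0) a6@(0,3) a7@(0,3) a8@(1,0) | pheromone: 0 0 0 29 0 / 12 0 0 0 0 / 0 0 0 0 0 / 0 0 0 0 0 / 3 0 0 0 0
t=7: a0@(0,3) a1@(1,0) a2@(0,3) a3@(0,3) a4@(4,0) a5@(1,0) a6@(0,3) a7@(0,3) a8@(1,0) | pheromone: 0 0 0 33 0 / 14 0 0 0 0 / 0 0 0 0 0 / 0 0 0 0 0 / 3 0 0 0 0
t=8: a0@(0,3) a1@(1,0) a2@(0,3) a3@(0,3) a4@(4,0) a5@(1,0) a6@(0,3) a7@(0,3) a8@(1,0) | pheromone: 0 0 0 37 0 / 16 0 0 0 0 / 0 0 0 0 0 / 0 0 0 0 0 / 3 0 0 0 0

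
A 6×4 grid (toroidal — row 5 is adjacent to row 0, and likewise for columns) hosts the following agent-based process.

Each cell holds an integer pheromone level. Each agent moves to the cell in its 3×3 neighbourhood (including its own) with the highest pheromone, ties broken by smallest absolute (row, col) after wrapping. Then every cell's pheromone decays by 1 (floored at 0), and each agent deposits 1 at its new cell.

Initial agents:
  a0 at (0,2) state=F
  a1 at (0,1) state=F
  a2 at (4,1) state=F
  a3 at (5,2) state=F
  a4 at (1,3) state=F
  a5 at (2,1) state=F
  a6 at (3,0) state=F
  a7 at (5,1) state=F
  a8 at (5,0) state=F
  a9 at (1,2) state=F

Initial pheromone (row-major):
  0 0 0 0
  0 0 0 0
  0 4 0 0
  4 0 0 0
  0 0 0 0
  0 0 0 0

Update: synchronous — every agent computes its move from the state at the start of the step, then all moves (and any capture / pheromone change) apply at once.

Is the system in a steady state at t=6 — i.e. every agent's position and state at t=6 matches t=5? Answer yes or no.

t=1: a0@(0,1) a1@(0,0) a2@(3,0) a3@(0,1) a4@(0,0) a5@(2,1) a6@(2,1) a7@(0,0) a8@(0,0) a9@(2,1) | pheromone: 4 2 0 0 / 0 0 0 0 / 0 6 0 0 / 4 0 0 0 / 0 0 0 0 / 0 0 0 0
t=2: a0@(0,0) a1@(0,0) a2@(2,1) a3@(0,0) a4@(0,0) a5@(2,1) a6@(2,1) a7@(0,0) a8@(0,0) a9@(2,1) | pheromone: 9 1 0 0 / 0 0 0 0 / 0 9 0 0 / 3 0 0 0 / 0 0 0 0 / 0 0 0 0
t=3: a0@(0,0) a1@(0,0) a2@(2,1) a3@(0,0) a4@(0,0) a5@(2,1) a6@(2,1) a7@(0,0) a8@(0,0) a9@(2,1) | pheromone: 14 0 0 0 / 0 0 0 0 / 0 12 0 0 / 2 0 0 0 / 0 0 0 0 / 0 0 0 0
t=4: a0@(0,0) a1@(0,0) a2@(2,1) a3@(0,0) a4@(0,0) a5@(2,1) a6@(2,1) a7@(0,0) a8@(0,0) a9@(2,1) | pheromone: 19 0 0 0 / 0 0 0 0 / 0 15 0 0 / 1 0 0 0 / 0 0 0 0 / 0 0 0 0
t=5: a0@(0,0) a1@(0,0) a2@(2,1) a3@(0,0) a4@(0,0) a5@(2,1) a6@(2,1) a7@(0,0) a8@(0,0) a9@(2,1) | pheromone: 24 0 0 0 / 0 0 0 0 / 0 18 0 0 / 0 0 0 0 / 0 0 0 0 / 0 0 0 0
t=6: a0@(0,0) a1@(0,0) a2@(2,1) a3@(0,0) a4@(0,0) a5@(2,1) a6@(2,1) a7@(0,0) a8@(0,0) a9@(2,1) | pheromone: 29 0 0 0 / 0 0 0 0 / 0 21 0 0 / 0 0 0 0 / 0 0 0 0 / 0 0 0 0

yes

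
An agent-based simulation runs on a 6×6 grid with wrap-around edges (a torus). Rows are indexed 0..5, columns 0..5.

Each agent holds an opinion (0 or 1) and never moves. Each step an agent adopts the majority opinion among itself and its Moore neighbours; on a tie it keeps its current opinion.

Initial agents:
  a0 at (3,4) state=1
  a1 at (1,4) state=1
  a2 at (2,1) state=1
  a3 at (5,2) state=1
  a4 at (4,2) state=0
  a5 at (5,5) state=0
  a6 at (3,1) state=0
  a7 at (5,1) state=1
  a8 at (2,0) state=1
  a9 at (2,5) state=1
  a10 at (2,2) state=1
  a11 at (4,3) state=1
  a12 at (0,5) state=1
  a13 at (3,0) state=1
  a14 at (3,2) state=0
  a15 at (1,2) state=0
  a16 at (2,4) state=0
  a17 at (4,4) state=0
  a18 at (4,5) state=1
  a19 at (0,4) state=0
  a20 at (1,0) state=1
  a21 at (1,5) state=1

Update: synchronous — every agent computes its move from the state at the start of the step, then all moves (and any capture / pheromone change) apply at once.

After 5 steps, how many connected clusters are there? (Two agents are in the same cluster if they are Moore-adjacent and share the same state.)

t=1: a0@(3,4):1 a1@(1,4):1 a2@(2,1):1 a3@(5,2):1 a4@(4,2):0 a5@(5,5):0 a6@(3,1):1 a7@(5,1):1 a8@(2,0):1 a9@(2,5):1 a10@(2,2):0 a11@(4,3):1 a12@(0,5):1 a13@(3,0):1 a14@(3,2):0 a15@(1,2):1 a16@(2,4):1 a17@(4,4):1 a18@(4,5):1 a19@(0,4):1 a20@(1,0):1 a21@(1,5):1
t=2: a0@(3,4):1 a1@(1,4):1 a2@(2,1):1 a3@(5,2):1 a4@(4,2):1 a5@(5,5):1 a6@(3,1):1 a7@(5,1):1 a8@(2,0):1 a9@(2,5):1 a10@(2,2):1 a11@(4,3):1 a12@(0,5):1 a13@(3,0):1 a14@(3,2):0 a15@(1,2):1 a16@(2,4):1 a17@(4,4):1 a18@(4,5):1 a19@(0,4):1 a20@(1,0):1 a21@(1,5):1
t=3: a0@(3,4):1 a1@(1,4):1 a2@(2,1):1 a3@(5,2):1 a4@(4,2):1 a5@(5,5):1 a6@(3,1):1 a7@(5,1):1 a8@(2,0):1 a9@(2,5):1 a10@(2,2):1 a11@(4,3):1 a12@(0,5):1 a13@(3,0):1 a14@(3,2):1 a15@(1,2):1 a16@(2,4):1 a17@(4,4):1 a18@(4,5):1 a19@(0,4):1 a20@(1,0):1 a21@(1,5):1
t=4: (unchanged — steady state)

1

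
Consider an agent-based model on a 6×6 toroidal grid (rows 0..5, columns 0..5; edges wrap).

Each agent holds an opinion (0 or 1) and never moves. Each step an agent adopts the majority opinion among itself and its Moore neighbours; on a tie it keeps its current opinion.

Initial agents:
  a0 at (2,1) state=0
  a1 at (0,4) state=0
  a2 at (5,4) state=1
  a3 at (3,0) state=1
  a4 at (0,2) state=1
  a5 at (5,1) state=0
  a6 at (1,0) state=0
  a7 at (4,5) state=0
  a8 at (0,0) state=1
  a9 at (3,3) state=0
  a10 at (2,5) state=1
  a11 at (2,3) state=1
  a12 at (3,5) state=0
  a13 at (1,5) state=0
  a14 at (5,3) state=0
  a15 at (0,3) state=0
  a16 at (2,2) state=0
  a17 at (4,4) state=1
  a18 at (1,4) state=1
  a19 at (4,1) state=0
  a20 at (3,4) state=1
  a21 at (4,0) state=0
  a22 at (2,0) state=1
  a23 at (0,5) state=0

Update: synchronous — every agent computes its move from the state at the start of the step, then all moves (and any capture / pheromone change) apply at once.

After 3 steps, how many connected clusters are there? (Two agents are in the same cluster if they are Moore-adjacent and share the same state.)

2

t=1: a0@(2,1):0 a1@(0,4):0 a2@(5,4):0 a3@(3,0):0 a4@(0,2):0 a5@(5,1):0 a6@(1,0):0 a7@(4,5):1 a8@(0,0):0 a9@(3,3):1 a10@(2,5):1 a11@(2,3):1 a12@(3,5):1 a13@(1,5):0 a14@(5,3):0 a15@(0,3):0 a16@(2,2):0 a17@(4,4):0 a18@(1,4):0 a19@(4,1):0 a20@(3,4):1 a21@(4,0):0 a22@(2,0):0 a23@(0,5):0
t=2: a0@(2,1):0 a1@(0,4):0 a2@(5,4):0 a3@(3,0):0 a4@(0,2):0 a5@(5,1):0 a6@(1,0):0 a7@(4,5):0 a8@(0,0):0 a9@(3,3):1 a10@(2,5):0 a11@(2,3):1 a12@(3,5):1 a13@(1,5):0 a14@(5,3):0 a15@(0,3):0 a16@(2,2):0 a17@(4,4):1 a18@(1,4):0 a19@(4,1):0 a20@(3,4):1 a21@(4,0):0 a22@(2,0):0 a23@(0,5):0
t=3: a0@(2,1):0 a1@(0,4):0 a2@(5,4):0 a3@(3,0):0 a4@(0,2):0 a5@(5,1):0 a6@(1,0):0 a7@(4,5):0 a8@(0,0):0 a9@(3,3):1 a10@(2,5):0 a11@(2,3):1 a12@(3,5):0 a13@(1,5):0 a14@(5,3):0 a15@(0,3):0 a16@(2,2):0 a17@(4,4):1 a18@(1,4):0 a19@(4,1):0 a20@(3,4):1 a21@(4,0):0 a22@(2,0):0 a23@(0,5):0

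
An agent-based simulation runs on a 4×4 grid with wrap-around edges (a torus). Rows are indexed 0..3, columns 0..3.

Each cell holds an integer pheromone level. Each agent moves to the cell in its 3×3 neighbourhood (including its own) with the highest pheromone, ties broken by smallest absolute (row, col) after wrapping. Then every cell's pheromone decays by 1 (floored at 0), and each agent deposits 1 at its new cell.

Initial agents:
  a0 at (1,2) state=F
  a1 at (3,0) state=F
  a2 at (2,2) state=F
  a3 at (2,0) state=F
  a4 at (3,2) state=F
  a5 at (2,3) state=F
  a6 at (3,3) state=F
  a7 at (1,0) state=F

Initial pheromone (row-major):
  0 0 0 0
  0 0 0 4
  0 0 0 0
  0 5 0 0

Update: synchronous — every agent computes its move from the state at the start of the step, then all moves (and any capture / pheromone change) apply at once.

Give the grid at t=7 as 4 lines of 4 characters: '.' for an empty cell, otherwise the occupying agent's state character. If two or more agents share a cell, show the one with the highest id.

....
...F
....
.F..

t=1: a0@(1,3) a1@(3,1) a2@(3,1) a3@(3,1) a4@(3,1) a5@(1,3) a6@(0,0) a7@(1,3) | pheromone: 1 0 0 0 / 0 0 0 6 / 0 0 0 0 / 0 8 0 0
t=2: a0@(1,3) a1@(3,1) a2@(3,1) a3@(3,1) a4@(3,1) a5@(1,3) a6@(3,1) a7@(1,3) | pheromone: 0 0 0 0 / 0 0 0 8 / 0 0 0 0 / 0 12 0 0
t=3: a0@(1,3) a1@(3,1) a2@(3,1) a3@(3,1) a4@(3,1) a5@(1,3) a6@(3,1) a7@(1,3) | pheromone: 0 0 0 0 / 0 0 0 10 / 0 0 0 0 / 0 16 0 0
t=4: a0@(1,3) a1@(3,1) a2@(3,1) a3@(3,1) a4@(3,1) a5@(1,3) a6@(3,1) a7@(1,3) | pheromone: 0 0 0 0 / 0 0 0 12 / 0 0 0 0 / 0 20 0 0
t=5: a0@(1,3) a1@(3,1) a2@(3,1) a3@(3,1) a4@(3,1) a5@(1,3) a6@(3,1) a7@(1,3) | pheromone: 0 0 0 0 / 0 0 0 14 / 0 0 0 0 / 0 24 0 0
t=6: a0@(1,3) a1@(3,1) a2@(3,1) a3@(3,1) a4@(3,1) a5@(1,3) a6@(3,1) a7@(1,3) | pheromone: 0 0 0 0 / 0 0 0 16 / 0 0 0 0 / 0 28 0 0
t=7: a0@(1,3) a1@(3,1) a2@(3,1) a3@(3,1) a4@(3,1) a5@(1,3) a6@(3,1) a7@(1,3) | pheromone: 0 0 0 0 / 0 0 0 18 / 0 0 0 0 / 0 32 0 0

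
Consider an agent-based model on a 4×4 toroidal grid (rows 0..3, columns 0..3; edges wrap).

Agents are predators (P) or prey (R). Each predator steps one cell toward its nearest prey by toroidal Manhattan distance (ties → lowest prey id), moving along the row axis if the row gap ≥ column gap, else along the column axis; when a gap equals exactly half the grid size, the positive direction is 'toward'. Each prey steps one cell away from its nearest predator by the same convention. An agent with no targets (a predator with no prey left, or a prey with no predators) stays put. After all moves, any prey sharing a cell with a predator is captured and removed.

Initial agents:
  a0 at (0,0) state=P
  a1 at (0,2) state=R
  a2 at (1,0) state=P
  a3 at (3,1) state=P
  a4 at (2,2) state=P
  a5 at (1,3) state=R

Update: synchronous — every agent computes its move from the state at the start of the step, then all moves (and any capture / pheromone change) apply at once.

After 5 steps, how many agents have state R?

0

t=1: a0@(0,1):P a2@(1,3):P a3@(0,1):P a4@(3,2):P a5@(1,2):R
t=2: a0@(1,1):P a2@(1,2):P a3@(1,1):P a4@(0,2):P
t=3: (unchanged — steady state)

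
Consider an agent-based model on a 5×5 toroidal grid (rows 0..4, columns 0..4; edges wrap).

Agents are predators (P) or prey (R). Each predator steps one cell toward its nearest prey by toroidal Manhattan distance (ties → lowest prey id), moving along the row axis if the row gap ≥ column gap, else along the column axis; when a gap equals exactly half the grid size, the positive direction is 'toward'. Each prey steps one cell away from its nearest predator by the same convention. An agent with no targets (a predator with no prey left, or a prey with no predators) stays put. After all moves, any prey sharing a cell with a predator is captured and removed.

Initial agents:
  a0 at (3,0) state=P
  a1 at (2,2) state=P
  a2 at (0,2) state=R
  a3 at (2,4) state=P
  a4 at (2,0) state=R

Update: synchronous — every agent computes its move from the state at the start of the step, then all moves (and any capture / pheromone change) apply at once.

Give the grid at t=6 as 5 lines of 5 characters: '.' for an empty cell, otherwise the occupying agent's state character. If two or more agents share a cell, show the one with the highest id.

.....
R.P..
P....
.....
..R..

t=1: a0@(2,0):P a1@(1,2):P a2@(4,2):R a3@(2,0):P a4@(1,0):R
t=2: a0@(1,0):P a1@(0,2):P a2@(3,2):R a3@(1,0):P a4@(0,0):R
t=3: a0@(0,0):P a1@(4,2):P a2@(2,2):R a3@(0,0):P a4@(4,0):R
t=4: a0@(4,0):P a1@(3,2):P a2@(1,2):R a3@(4,0):P a4@(3,0):R
t=5: a0@(3,0):P a1@(2,2):P a2@(0,2):R a3@(3,0):P a4@(2,0):R
t=6: a0@(2,0):P a1@(1,2):P a2@(4,2):R a3@(2,0):P a4@(1,0):R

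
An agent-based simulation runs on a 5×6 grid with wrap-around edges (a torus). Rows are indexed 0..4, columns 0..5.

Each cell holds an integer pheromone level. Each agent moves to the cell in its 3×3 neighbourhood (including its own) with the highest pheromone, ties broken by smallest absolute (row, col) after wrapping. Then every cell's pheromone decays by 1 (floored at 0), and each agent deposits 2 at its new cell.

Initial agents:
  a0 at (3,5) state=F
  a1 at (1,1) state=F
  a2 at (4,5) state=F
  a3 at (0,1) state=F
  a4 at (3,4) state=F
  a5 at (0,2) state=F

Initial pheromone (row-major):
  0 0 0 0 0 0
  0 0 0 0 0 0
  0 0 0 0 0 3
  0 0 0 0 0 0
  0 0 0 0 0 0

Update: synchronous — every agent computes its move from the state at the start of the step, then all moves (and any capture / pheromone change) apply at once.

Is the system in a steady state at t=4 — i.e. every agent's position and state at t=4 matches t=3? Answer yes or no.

t=1: a0@(2,5) a1@(0,0) a2@(0,0) a3@(0,0) a4@(2,5) a5@(0,1) | pheromone: 6 2 0 0 0 0 / 0 0 0 0 0 0 / 0 0 0 0 0 6 / 0 0 0 0 0 0 / 0 0 0 0 0 0
t=2: a0@(2,5) a1@(0,0) a2@(0,0) a3@(0,0) a4@(2,5) a5@(0,0) | pheromone: 13 1 0 0 0 0 / 0 0 0 0 0 0 / 0 0 0 0 0 9 / 0 0 0 0 0 0 / 0 0 0 0 0 0
t=3: a0@(2,5) a1@(0,0) a2@(0,0) a3@(0,0) a4@(2,5) a5@(0,0) | pheromone: 20 0 0 0 0 0 / 0 0 0 0 0 0 / 0 0 0 0 0 12 / 0 0 0 0 0 0 / 0 0 0 0 0 0
t=4: a0@(2,5) a1@(0,0) a2@(0,0) a3@(0,0) a4@(2,5) a5@(0,0) | pheromone: 27 0 0 0 0 0 / 0 0 0 0 0 0 / 0 0 0 0 0 15 / 0 0 0 0 0 0 / 0 0 0 0 0 0

yes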